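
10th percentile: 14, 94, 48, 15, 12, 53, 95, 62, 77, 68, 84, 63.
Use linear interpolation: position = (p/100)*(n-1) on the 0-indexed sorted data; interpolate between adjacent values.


Sorted: 12, 14, 15, 48, 53, 62, 63, 68, 77, 84, 94, 95
n = 12
Index = 10/100 * 11 = 1.1000
Lower = data[1] = 14, Upper = data[2] = 15
P10 = 14 + 0.1000*(1) = 14.1000

P10 = 14.1000


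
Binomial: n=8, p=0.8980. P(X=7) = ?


C(8,7) = 8
p^7 = 0.470906
(1-p)^1 = 0.102000
P = 8 * 0.470906 * 0.102000 = 0.3843

P(X=7) = 0.3843


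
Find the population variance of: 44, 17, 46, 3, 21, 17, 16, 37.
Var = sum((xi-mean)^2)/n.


Mean = 25.1250
Squared deviations: 356.2656, 66.0156, 435.7656, 489.5156, 17.0156, 66.0156, 83.2656, 141.0156
Sum = 1654.8750
Variance = 1654.8750/8 = 206.8594

Variance = 206.8594


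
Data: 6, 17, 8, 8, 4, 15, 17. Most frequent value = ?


Frequencies: 4:1, 6:1, 8:2, 15:1, 17:2
Max frequency = 2
Mode = 8, 17

Mode = 8, 17


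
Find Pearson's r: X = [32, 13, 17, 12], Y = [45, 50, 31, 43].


Mean X = 18.5000, Mean Y = 42.2500
SD X = 8.015610, SD Y = 6.977643
Cov = 1.625000
r = 1.625000/(8.015610*6.977643) = 0.0291

r = 0.0291


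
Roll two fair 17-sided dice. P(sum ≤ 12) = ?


Total outcomes = 17×17 = 289
Favorable (sum ≤ 12): 66
P = 66/289 = 0.2284

P = 0.2284


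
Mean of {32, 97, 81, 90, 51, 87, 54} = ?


Sum = 32 + 97 + 81 + 90 + 51 + 87 + 54 = 492
n = 7
Mean = 492/7 = 70.2857

Mean = 70.2857


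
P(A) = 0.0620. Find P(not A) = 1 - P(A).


P(not A) = 1 - 0.0620 = 0.9380

P(not A) = 0.9380


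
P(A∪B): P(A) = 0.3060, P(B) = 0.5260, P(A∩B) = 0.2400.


P(A∪B) = 0.3060 + 0.5260 - 0.2400
= 0.8320 - 0.2400
= 0.5920

P(A∪B) = 0.5920


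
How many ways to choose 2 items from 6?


C(6,2) = 6!/(2! × 4!)
= 720/(2 × 24)
= 15

C(6,2) = 15


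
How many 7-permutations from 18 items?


P(18,7) = 18!/11!
= 6402373705728000/39916800
= 160392960

P(18,7) = 160392960


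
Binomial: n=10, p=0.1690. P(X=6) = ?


C(10,6) = 210
p^6 = 2.329809e-05
(1-p)^4 = 0.476874
P = 210 * 2.329809e-05 * 0.476874 = 0.0023

P(X=6) = 0.0023


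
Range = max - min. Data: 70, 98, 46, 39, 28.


Max = 98, Min = 28
Range = 98 - 28 = 70

Range = 70


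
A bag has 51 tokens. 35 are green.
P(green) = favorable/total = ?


P = 35/51 = 0.6863

P = 0.6863


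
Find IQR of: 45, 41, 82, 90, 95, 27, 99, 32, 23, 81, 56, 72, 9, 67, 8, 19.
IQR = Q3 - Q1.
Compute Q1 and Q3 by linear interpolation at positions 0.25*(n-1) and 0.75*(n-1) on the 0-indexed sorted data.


Sorted: 8, 9, 19, 23, 27, 32, 41, 45, 56, 67, 72, 81, 82, 90, 95, 99
Q1 (25th %ile) = 26.0000
Q3 (75th %ile) = 81.2500
IQR = 81.2500 - 26.0000 = 55.2500

IQR = 55.2500


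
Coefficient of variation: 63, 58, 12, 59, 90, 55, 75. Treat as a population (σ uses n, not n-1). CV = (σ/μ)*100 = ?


Mean = 58.8571
SD = 22.2289
CV = (22.2289/58.8571)*100 = 37.7675%

CV = 37.7675%


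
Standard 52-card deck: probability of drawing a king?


4 kings in 52 cards
P = 4/52 = 0.0769

P = 0.0769


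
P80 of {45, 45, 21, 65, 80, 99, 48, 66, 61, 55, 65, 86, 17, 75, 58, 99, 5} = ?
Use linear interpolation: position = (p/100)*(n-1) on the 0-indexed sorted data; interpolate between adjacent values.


Sorted: 5, 17, 21, 45, 45, 48, 55, 58, 61, 65, 65, 66, 75, 80, 86, 99, 99
n = 17
Index = 80/100 * 16 = 12.8000
Lower = data[12] = 75, Upper = data[13] = 80
P80 = 75 + 0.8000*(5) = 79.0000

P80 = 79.0000


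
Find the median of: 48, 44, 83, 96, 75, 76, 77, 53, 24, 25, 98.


Sorted: 24, 25, 44, 48, 53, 75, 76, 77, 83, 96, 98
n = 11 (odd)
Middle value = 75

Median = 75


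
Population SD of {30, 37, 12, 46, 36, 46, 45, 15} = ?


Mean = 33.3750
Variance = 159.9844
SD = sqrt(159.9844) = 12.6485

SD = 12.6485


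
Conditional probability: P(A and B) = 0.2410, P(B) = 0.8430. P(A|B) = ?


P(A|B) = 0.2410/0.8430 = 0.2859

P(A|B) = 0.2859


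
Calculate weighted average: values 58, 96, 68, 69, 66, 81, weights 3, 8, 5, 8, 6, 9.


Numerator = 58*3 + 96*8 + 68*5 + 69*8 + 66*6 + 81*9 = 2959
Denominator = 3 + 8 + 5 + 8 + 6 + 9 = 39
WM = 2959/39 = 75.8718

WM = 75.8718


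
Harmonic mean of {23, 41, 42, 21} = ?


Sum of reciprocals = 1/23 + 1/41 + 1/42 + 1/21 = 0.139297
HM = 4/0.139297 = 28.7156

HM = 28.7156


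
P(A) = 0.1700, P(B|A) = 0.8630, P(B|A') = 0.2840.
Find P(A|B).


P(B) = P(B|A)*P(A) + P(B|A')*P(A')
= 0.8630*0.1700 + 0.2840*0.8300
= 0.146710 + 0.235720 = 0.382430
P(A|B) = 0.146710/0.382430 = 0.3836

P(A|B) = 0.3836


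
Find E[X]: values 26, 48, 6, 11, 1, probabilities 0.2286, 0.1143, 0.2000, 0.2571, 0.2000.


E[X] = 26*0.2286 + 48*0.1143 + 6*0.2000 + 11*0.2571 + 1*0.2000
= 5.9436 + 5.4864 + 1.2000 + 2.8281 + 0.2000
= 15.6581

E[X] = 15.6581


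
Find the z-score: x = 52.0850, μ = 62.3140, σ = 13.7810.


z = (52.0850 - 62.3140)/13.7810
= -10.2290/13.7810
= -0.7423

z = -0.7423


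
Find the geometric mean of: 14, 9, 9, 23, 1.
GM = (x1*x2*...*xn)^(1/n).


Product = 14 × 9 × 9 × 23 × 1 = 26082
GM = 26082^(1/5) = 7.6431

GM = 7.6431


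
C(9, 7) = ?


C(9,7) = 9!/(7! × 2!)
= 362880/(5040 × 2)
= 36

C(9,7) = 36


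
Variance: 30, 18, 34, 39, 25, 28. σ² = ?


Mean = 29.0000
Squared deviations: 1.0000, 121.0000, 25.0000, 100.0000, 16.0000, 1.0000
Sum = 264.0000
Variance = 264.0000/6 = 44.0000

Variance = 44.0000


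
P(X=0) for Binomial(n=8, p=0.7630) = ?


C(8,0) = 1
p^0 = 1.000000
(1-p)^8 = 9.953751e-06
P = 1 * 1.000000 * 9.953751e-06 = 9.9538e-06

P(X=0) = 9.9538e-06


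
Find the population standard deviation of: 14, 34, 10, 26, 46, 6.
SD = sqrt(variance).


Mean = 22.6667
Variance = 199.5556
SD = sqrt(199.5556) = 14.1264

SD = 14.1264


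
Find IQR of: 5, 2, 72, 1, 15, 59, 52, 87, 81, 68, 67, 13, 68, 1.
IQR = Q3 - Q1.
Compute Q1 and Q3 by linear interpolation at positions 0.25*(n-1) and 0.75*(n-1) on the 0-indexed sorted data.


Sorted: 1, 1, 2, 5, 13, 15, 52, 59, 67, 68, 68, 72, 81, 87
Q1 (25th %ile) = 7.0000
Q3 (75th %ile) = 68.0000
IQR = 68.0000 - 7.0000 = 61.0000

IQR = 61.0000


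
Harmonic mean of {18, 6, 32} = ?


Sum of reciprocals = 1/18 + 1/6 + 1/32 = 0.253472
HM = 3/0.253472 = 11.8356

HM = 11.8356


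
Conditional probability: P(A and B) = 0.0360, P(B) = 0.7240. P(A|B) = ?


P(A|B) = 0.0360/0.7240 = 0.0497

P(A|B) = 0.0497


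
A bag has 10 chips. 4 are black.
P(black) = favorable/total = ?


P = 4/10 = 0.4000

P = 0.4000


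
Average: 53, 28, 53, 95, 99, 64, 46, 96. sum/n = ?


Sum = 53 + 28 + 53 + 95 + 99 + 64 + 46 + 96 = 534
n = 8
Mean = 534/8 = 66.7500

Mean = 66.7500


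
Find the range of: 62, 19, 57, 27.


Max = 62, Min = 19
Range = 62 - 19 = 43

Range = 43


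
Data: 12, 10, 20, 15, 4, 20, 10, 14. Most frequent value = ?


Frequencies: 4:1, 10:2, 12:1, 14:1, 15:1, 20:2
Max frequency = 2
Mode = 10, 20

Mode = 10, 20


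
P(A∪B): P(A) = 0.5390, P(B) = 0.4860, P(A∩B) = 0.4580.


P(A∪B) = 0.5390 + 0.4860 - 0.4580
= 1.0250 - 0.4580
= 0.5670

P(A∪B) = 0.5670


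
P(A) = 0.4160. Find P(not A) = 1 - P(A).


P(not A) = 1 - 0.4160 = 0.5840

P(not A) = 0.5840


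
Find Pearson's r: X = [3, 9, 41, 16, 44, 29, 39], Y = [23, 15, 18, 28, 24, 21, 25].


Mean X = 25.8571, Mean Y = 22.0000
SD X = 15.329044, SD Y = 4.070802
Cov = 6.857143
r = 6.857143/(15.329044*4.070802) = 0.1099

r = 0.1099


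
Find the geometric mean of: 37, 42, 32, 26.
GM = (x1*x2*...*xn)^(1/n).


Product = 37 × 42 × 32 × 26 = 1292928
GM = 1292928^(1/4) = 33.7205

GM = 33.7205


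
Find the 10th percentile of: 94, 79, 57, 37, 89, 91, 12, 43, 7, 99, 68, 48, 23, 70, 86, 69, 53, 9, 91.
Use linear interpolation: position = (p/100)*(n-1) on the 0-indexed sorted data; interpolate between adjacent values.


Sorted: 7, 9, 12, 23, 37, 43, 48, 53, 57, 68, 69, 70, 79, 86, 89, 91, 91, 94, 99
n = 19
Index = 10/100 * 18 = 1.8000
Lower = data[1] = 9, Upper = data[2] = 12
P10 = 9 + 0.8000*(3) = 11.4000

P10 = 11.4000


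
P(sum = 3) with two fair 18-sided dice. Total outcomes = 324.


Total outcomes = 18×18 = 324
Favorable (sum = 3): 2
P = 2/324 = 0.0062

P = 0.0062


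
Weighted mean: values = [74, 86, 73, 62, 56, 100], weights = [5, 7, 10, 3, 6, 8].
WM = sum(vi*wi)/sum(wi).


Numerator = 74*5 + 86*7 + 73*10 + 62*3 + 56*6 + 100*8 = 3024
Denominator = 5 + 7 + 10 + 3 + 6 + 8 = 39
WM = 3024/39 = 77.5385

WM = 77.5385


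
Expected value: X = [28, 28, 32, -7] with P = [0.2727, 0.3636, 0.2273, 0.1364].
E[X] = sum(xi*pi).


E[X] = 28*0.2727 + 28*0.3636 + 32*0.2273 - 7*0.1364
= 7.6356 + 10.1808 + 7.2736 - 0.9548
= 24.1352

E[X] = 24.1352


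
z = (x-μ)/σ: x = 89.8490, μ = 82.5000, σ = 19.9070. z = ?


z = (89.8490 - 82.5000)/19.9070
= 7.3490/19.9070
= 0.3692

z = 0.3692


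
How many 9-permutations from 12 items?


P(12,9) = 12!/3!
= 479001600/6
= 79833600

P(12,9) = 79833600


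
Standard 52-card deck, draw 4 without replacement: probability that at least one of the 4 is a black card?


P(at least one) = 1 - P(none)
P(none) = (26/52) × (25/51) × (24/50) × (23/49) = 0.055222
P(at least one) = 1 - 0.055222 = 0.9448

P = 0.9448


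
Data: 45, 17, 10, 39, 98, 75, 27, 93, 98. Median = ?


Sorted: 10, 17, 27, 39, 45, 75, 93, 98, 98
n = 9 (odd)
Middle value = 45

Median = 45


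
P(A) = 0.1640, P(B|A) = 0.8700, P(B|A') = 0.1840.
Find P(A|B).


P(B) = P(B|A)*P(A) + P(B|A')*P(A')
= 0.8700*0.1640 + 0.1840*0.8360
= 0.142680 + 0.153824 = 0.296504
P(A|B) = 0.142680/0.296504 = 0.4812

P(A|B) = 0.4812


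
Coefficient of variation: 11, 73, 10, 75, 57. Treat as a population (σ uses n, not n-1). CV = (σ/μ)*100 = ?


Mean = 45.2000
SD = 29.0131
CV = (29.0131/45.2000)*100 = 64.1883%

CV = 64.1883%


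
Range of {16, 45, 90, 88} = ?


Max = 90, Min = 16
Range = 90 - 16 = 74

Range = 74


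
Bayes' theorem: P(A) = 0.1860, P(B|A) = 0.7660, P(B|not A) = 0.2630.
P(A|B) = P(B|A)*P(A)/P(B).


P(B) = P(B|A)*P(A) + P(B|A')*P(A')
= 0.7660*0.1860 + 0.2630*0.8140
= 0.142476 + 0.214082 = 0.356558
P(A|B) = 0.142476/0.356558 = 0.3996

P(A|B) = 0.3996


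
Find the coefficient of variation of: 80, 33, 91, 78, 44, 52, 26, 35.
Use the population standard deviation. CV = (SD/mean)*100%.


Mean = 54.8750
SD = 23.1972
CV = (23.1972/54.8750)*100 = 42.2728%

CV = 42.2728%


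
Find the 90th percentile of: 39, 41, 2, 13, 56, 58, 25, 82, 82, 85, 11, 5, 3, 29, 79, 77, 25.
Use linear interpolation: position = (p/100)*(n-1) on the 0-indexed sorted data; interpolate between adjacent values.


Sorted: 2, 3, 5, 11, 13, 25, 25, 29, 39, 41, 56, 58, 77, 79, 82, 82, 85
n = 17
Index = 90/100 * 16 = 14.4000
Lower = data[14] = 82, Upper = data[15] = 82
P90 = 82 + 0.4000*(0) = 82.0000

P90 = 82.0000


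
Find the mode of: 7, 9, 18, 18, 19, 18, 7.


Frequencies: 7:2, 9:1, 18:3, 19:1
Max frequency = 3
Mode = 18

Mode = 18


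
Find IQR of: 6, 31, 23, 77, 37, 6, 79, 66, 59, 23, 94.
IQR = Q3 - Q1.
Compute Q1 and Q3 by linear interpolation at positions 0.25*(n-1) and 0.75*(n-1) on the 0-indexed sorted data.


Sorted: 6, 6, 23, 23, 31, 37, 59, 66, 77, 79, 94
Q1 (25th %ile) = 23.0000
Q3 (75th %ile) = 71.5000
IQR = 71.5000 - 23.0000 = 48.5000

IQR = 48.5000


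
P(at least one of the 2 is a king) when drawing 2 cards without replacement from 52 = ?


P(at least one) = 1 - P(none)
P(none) = (48/52) × (47/51) = 0.850679
P(at least one) = 1 - 0.850679 = 0.1493

P = 0.1493


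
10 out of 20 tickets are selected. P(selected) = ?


P = 10/20 = 0.5000

P = 0.5000


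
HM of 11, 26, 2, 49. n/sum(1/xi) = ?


Sum of reciprocals = 1/11 + 1/26 + 1/2 + 1/49 = 0.649779
HM = 4/0.649779 = 6.1559

HM = 6.1559


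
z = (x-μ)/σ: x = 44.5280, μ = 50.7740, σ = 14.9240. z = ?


z = (44.5280 - 50.7740)/14.9240
= -6.2460/14.9240
= -0.4185

z = -0.4185


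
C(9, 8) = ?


C(9,8) = 9!/(8! × 1!)
= 362880/(40320 × 1)
= 9

C(9,8) = 9


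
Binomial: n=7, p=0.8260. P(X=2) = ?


C(7,2) = 21
p^2 = 0.682276
(1-p)^5 = 0.000159
P = 21 * 0.682276 * 0.000159 = 0.0023

P(X=2) = 0.0023


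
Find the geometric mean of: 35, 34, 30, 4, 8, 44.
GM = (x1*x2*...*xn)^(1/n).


Product = 35 × 34 × 30 × 4 × 8 × 44 = 50265600
GM = 50265600^(1/6) = 19.2108

GM = 19.2108


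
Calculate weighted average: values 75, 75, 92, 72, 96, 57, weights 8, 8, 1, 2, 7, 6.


Numerator = 75*8 + 75*8 + 92*1 + 72*2 + 96*7 + 57*6 = 2450
Denominator = 8 + 8 + 1 + 2 + 7 + 6 = 32
WM = 2450/32 = 76.5625

WM = 76.5625


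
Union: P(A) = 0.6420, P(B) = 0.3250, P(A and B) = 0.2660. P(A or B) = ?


P(A∪B) = 0.6420 + 0.3250 - 0.2660
= 0.9670 - 0.2660
= 0.7010

P(A∪B) = 0.7010


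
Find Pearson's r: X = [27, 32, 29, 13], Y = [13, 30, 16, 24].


Mean X = 25.2500, Mean Y = 20.7500
SD X = 7.292976, SD Y = 6.684871
Cov = -2.187500
r = -2.187500/(7.292976*6.684871) = -0.0449

r = -0.0449


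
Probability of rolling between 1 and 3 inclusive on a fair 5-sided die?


Favorable outcomes (1 ≤ roll ≤ 3): 3
Total outcomes = 5
P = 3/5 = 0.6000

P = 0.6000


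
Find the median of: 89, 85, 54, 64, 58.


Sorted: 54, 58, 64, 85, 89
n = 5 (odd)
Middle value = 64

Median = 64


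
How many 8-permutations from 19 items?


P(19,8) = 19!/11!
= 121645100408832000/39916800
= 3047466240

P(19,8) = 3047466240


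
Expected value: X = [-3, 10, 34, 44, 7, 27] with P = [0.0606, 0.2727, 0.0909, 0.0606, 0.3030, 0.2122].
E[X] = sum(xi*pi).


E[X] = -3*0.0606 + 10*0.2727 + 34*0.0909 + 44*0.0606 + 7*0.3030 + 27*0.2122
= -0.1818 + 2.7270 + 3.0906 + 2.6664 + 2.1210 + 5.7294
= 16.1526

E[X] = 16.1526


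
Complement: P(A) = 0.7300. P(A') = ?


P(not A) = 1 - 0.7300 = 0.2700

P(not A) = 0.2700


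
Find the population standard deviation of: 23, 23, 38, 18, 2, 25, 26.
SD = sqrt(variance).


Mean = 22.1429
Variance = 99.8367
SD = sqrt(99.8367) = 9.9918

SD = 9.9918


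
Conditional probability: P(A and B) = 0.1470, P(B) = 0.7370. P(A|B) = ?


P(A|B) = 0.1470/0.7370 = 0.1995

P(A|B) = 0.1995


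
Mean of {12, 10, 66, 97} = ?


Sum = 12 + 10 + 66 + 97 = 185
n = 4
Mean = 185/4 = 46.2500

Mean = 46.2500


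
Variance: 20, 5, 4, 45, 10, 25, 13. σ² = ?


Mean = 17.4286
Squared deviations: 6.6122, 154.4694, 180.3265, 760.1837, 55.1837, 57.3265, 19.6122
Sum = 1233.7143
Variance = 1233.7143/7 = 176.2449

Variance = 176.2449


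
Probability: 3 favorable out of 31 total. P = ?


P = 3/31 = 0.0968

P = 0.0968


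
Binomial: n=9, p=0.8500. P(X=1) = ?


C(9,1) = 9
p^1 = 0.850000
(1-p)^8 = 2.562891e-07
P = 9 * 0.850000 * 2.562891e-07 = 1.9606e-06

P(X=1) = 1.9606e-06


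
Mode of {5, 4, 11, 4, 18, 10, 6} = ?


Frequencies: 4:2, 5:1, 6:1, 10:1, 11:1, 18:1
Max frequency = 2
Mode = 4

Mode = 4


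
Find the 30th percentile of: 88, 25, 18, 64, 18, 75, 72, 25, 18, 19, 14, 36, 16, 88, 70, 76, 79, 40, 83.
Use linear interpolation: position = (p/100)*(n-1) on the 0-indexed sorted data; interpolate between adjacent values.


Sorted: 14, 16, 18, 18, 18, 19, 25, 25, 36, 40, 64, 70, 72, 75, 76, 79, 83, 88, 88
n = 19
Index = 30/100 * 18 = 5.4000
Lower = data[5] = 19, Upper = data[6] = 25
P30 = 19 + 0.4000*(6) = 21.4000

P30 = 21.4000


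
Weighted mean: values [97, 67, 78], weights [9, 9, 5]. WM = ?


Numerator = 97*9 + 67*9 + 78*5 = 1866
Denominator = 9 + 9 + 5 = 23
WM = 1866/23 = 81.1304

WM = 81.1304


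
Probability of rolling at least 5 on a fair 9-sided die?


Favorable outcomes (roll ≥ 5): 5
Total outcomes = 9
P = 5/9 = 0.5556

P = 0.5556


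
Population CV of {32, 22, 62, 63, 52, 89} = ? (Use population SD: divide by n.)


Mean = 53.3333
SD = 21.9064
CV = (21.9064/53.3333)*100 = 41.0744%

CV = 41.0744%


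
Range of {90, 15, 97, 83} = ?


Max = 97, Min = 15
Range = 97 - 15 = 82

Range = 82


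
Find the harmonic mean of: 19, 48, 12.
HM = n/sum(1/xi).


Sum of reciprocals = 1/19 + 1/48 + 1/12 = 0.156798
HM = 3/0.156798 = 19.1329

HM = 19.1329


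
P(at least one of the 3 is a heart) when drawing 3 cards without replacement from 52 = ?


P(at least one) = 1 - P(none)
P(none) = (39/52) × (38/51) × (37/50) = 0.413529
P(at least one) = 1 - 0.413529 = 0.5865

P = 0.5865


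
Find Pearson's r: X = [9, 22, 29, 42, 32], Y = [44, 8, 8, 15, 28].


Mean X = 26.8000, Mean Y = 20.6000
SD X = 10.979982, SD Y = 13.792752
Cov = -86.080000
r = -86.080000/(10.979982*13.792752) = -0.5684

r = -0.5684


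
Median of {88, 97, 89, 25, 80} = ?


Sorted: 25, 80, 88, 89, 97
n = 5 (odd)
Middle value = 88

Median = 88


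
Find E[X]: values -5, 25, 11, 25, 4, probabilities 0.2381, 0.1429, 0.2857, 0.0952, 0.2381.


E[X] = -5*0.2381 + 25*0.1429 + 11*0.2857 + 25*0.0952 + 4*0.2381
= -1.1905 + 3.5725 + 3.1427 + 2.3800 + 0.9524
= 8.8571

E[X] = 8.8571


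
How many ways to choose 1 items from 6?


C(6,1) = 6!/(1! × 5!)
= 720/(1 × 120)
= 6

C(6,1) = 6


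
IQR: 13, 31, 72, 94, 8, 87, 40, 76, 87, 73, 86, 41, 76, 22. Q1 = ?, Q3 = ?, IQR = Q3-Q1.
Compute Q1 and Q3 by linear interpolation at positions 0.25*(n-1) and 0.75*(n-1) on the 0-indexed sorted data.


Sorted: 8, 13, 22, 31, 40, 41, 72, 73, 76, 76, 86, 87, 87, 94
Q1 (25th %ile) = 33.2500
Q3 (75th %ile) = 83.5000
IQR = 83.5000 - 33.2500 = 50.2500

IQR = 50.2500


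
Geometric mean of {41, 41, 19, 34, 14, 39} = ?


Product = 41 × 41 × 19 × 34 × 14 × 39 = 592915596
GM = 592915596^(1/6) = 28.9845

GM = 28.9845


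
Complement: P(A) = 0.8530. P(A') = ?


P(not A) = 1 - 0.8530 = 0.1470

P(not A) = 0.1470


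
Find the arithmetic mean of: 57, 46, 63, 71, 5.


Sum = 57 + 46 + 63 + 71 + 5 = 242
n = 5
Mean = 242/5 = 48.4000

Mean = 48.4000


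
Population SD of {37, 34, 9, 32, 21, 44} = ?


Mean = 29.5000
Variance = 130.9167
SD = sqrt(130.9167) = 11.4419

SD = 11.4419


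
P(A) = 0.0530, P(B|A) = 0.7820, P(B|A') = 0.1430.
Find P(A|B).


P(B) = P(B|A)*P(A) + P(B|A')*P(A')
= 0.7820*0.0530 + 0.1430*0.9470
= 0.041446 + 0.135421 = 0.176867
P(A|B) = 0.041446/0.176867 = 0.2343

P(A|B) = 0.2343


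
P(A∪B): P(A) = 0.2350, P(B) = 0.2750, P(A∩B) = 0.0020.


P(A∪B) = 0.2350 + 0.2750 - 0.0020
= 0.5100 - 0.0020
= 0.5080

P(A∪B) = 0.5080


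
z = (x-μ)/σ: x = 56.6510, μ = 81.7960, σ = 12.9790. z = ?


z = (56.6510 - 81.7960)/12.9790
= -25.1450/12.9790
= -1.9374

z = -1.9374


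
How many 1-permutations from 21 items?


P(21,1) = 21!/20!
= 51090942171709440000/2432902008176640000
= 21

P(21,1) = 21


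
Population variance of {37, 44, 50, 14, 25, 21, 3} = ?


Mean = 27.7143
Squared deviations: 86.2245, 265.2245, 496.6531, 188.0816, 7.3673, 45.0816, 610.7959
Sum = 1699.4286
Variance = 1699.4286/7 = 242.7755

Variance = 242.7755


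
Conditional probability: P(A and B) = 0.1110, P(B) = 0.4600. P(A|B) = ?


P(A|B) = 0.1110/0.4600 = 0.2413

P(A|B) = 0.2413


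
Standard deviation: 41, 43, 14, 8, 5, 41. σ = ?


Mean = 25.3333
Variance = 274.2222
SD = sqrt(274.2222) = 16.5597

SD = 16.5597


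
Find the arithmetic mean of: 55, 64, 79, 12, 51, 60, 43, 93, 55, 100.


Sum = 55 + 64 + 79 + 12 + 51 + 60 + 43 + 93 + 55 + 100 = 612
n = 10
Mean = 612/10 = 61.2000

Mean = 61.2000


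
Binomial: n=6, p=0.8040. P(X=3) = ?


C(6,3) = 20
p^3 = 0.519718
(1-p)^3 = 0.007530
P = 20 * 0.519718 * 0.007530 = 0.0783

P(X=3) = 0.0783


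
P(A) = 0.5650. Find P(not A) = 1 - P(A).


P(not A) = 1 - 0.5650 = 0.4350

P(not A) = 0.4350


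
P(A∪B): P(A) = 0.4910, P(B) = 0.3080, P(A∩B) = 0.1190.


P(A∪B) = 0.4910 + 0.3080 - 0.1190
= 0.7990 - 0.1190
= 0.6800

P(A∪B) = 0.6800


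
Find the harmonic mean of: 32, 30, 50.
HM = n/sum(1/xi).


Sum of reciprocals = 1/32 + 1/30 + 1/50 = 0.084583
HM = 3/0.084583 = 35.4680

HM = 35.4680


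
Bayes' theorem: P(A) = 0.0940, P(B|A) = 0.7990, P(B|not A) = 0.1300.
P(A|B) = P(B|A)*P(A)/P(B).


P(B) = P(B|A)*P(A) + P(B|A')*P(A')
= 0.7990*0.0940 + 0.1300*0.9060
= 0.075106 + 0.117780 = 0.192886
P(A|B) = 0.075106/0.192886 = 0.3894

P(A|B) = 0.3894


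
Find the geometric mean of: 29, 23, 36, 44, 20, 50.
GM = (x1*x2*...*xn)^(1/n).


Product = 29 × 23 × 36 × 44 × 20 × 50 = 1056528000
GM = 1056528000^(1/6) = 31.9139

GM = 31.9139


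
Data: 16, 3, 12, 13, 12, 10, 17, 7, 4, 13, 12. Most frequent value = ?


Frequencies: 3:1, 4:1, 7:1, 10:1, 12:3, 13:2, 16:1, 17:1
Max frequency = 3
Mode = 12

Mode = 12


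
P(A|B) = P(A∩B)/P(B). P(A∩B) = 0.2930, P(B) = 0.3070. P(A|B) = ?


P(A|B) = 0.2930/0.3070 = 0.9544

P(A|B) = 0.9544


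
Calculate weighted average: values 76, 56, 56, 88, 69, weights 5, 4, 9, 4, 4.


Numerator = 76*5 + 56*4 + 56*9 + 88*4 + 69*4 = 1736
Denominator = 5 + 4 + 9 + 4 + 4 = 26
WM = 1736/26 = 66.7692

WM = 66.7692


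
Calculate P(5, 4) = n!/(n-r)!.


P(5,4) = 5!/1!
= 120/1
= 120

P(5,4) = 120


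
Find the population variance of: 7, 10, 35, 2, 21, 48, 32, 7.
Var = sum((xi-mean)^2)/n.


Mean = 20.2500
Squared deviations: 175.5625, 105.0625, 217.5625, 333.0625, 0.5625, 770.0625, 138.0625, 175.5625
Sum = 1915.5000
Variance = 1915.5000/8 = 239.4375

Variance = 239.4375


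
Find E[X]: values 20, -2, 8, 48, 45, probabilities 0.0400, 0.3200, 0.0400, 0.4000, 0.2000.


E[X] = 20*0.0400 - 2*0.3200 + 8*0.0400 + 48*0.4000 + 45*0.2000
= 0.8000 - 0.6400 + 0.3200 + 19.2000 + 9.0000
= 28.6800

E[X] = 28.6800


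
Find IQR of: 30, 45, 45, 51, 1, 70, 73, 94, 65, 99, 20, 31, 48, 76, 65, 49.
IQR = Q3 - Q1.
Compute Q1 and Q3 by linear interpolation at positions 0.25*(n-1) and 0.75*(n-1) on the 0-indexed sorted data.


Sorted: 1, 20, 30, 31, 45, 45, 48, 49, 51, 65, 65, 70, 73, 76, 94, 99
Q1 (25th %ile) = 41.5000
Q3 (75th %ile) = 70.7500
IQR = 70.7500 - 41.5000 = 29.2500

IQR = 29.2500


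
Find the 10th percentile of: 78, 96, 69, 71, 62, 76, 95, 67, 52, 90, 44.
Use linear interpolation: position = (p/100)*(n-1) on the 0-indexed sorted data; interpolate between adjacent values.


Sorted: 44, 52, 62, 67, 69, 71, 76, 78, 90, 95, 96
n = 11
Index = 10/100 * 10 = 1.0000
Lower = data[1] = 52, Upper = data[2] = 62
P10 = 52 + 0*(10) = 52.0000

P10 = 52.0000


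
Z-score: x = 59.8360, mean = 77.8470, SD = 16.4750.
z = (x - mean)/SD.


z = (59.8360 - 77.8470)/16.4750
= -18.0110/16.4750
= -1.0932

z = -1.0932


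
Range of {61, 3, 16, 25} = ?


Max = 61, Min = 3
Range = 61 - 3 = 58

Range = 58


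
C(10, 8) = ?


C(10,8) = 10!/(8! × 2!)
= 3628800/(40320 × 2)
= 45

C(10,8) = 45


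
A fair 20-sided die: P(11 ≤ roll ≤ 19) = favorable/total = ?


Favorable outcomes (11 ≤ roll ≤ 19): 9
Total outcomes = 20
P = 9/20 = 0.4500

P = 0.4500


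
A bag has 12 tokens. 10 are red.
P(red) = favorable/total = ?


P = 10/12 = 0.8333

P = 0.8333


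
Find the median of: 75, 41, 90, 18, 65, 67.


Sorted: 18, 41, 65, 67, 75, 90
n = 6 (even)
Middle values: 65 and 67
Median = (65+67)/2 = 66.0000

Median = 66.0000


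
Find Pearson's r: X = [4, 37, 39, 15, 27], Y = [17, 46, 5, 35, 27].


Mean X = 24.4000, Mean Y = 26.0000
SD X = 13.290598, SD Y = 14.170392
Cov = 9.400000
r = 9.400000/(13.290598*14.170392) = 0.0499

r = 0.0499


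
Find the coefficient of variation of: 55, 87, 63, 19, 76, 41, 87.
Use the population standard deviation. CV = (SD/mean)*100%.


Mean = 61.1429
SD = 23.2405
CV = (23.2405/61.1429)*100 = 38.0102%

CV = 38.0102%


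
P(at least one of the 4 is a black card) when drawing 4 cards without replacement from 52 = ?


P(at least one) = 1 - P(none)
P(none) = (26/52) × (25/51) × (24/50) × (23/49) = 0.055222
P(at least one) = 1 - 0.055222 = 0.9448

P = 0.9448


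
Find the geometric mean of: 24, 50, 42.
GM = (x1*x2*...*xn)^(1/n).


Product = 24 × 50 × 42 = 50400
GM = 50400^(1/3) = 36.9383

GM = 36.9383


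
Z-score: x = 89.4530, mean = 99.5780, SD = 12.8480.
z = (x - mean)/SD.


z = (89.4530 - 99.5780)/12.8480
= -10.1250/12.8480
= -0.7881

z = -0.7881


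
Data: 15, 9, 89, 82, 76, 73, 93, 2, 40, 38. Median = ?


Sorted: 2, 9, 15, 38, 40, 73, 76, 82, 89, 93
n = 10 (even)
Middle values: 40 and 73
Median = (40+73)/2 = 56.5000

Median = 56.5000


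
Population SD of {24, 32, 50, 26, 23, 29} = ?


Mean = 30.6667
Variance = 83.8889
SD = sqrt(83.8889) = 9.1591

SD = 9.1591


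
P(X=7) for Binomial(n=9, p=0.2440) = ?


C(9,7) = 36
p^7 = 5.149070e-05
(1-p)^2 = 0.571536
P = 36 * 5.149070e-05 * 0.571536 = 0.0011

P(X=7) = 0.0011


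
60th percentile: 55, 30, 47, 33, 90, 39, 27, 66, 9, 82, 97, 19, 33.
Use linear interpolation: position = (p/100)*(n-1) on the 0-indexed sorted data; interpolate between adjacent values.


Sorted: 9, 19, 27, 30, 33, 33, 39, 47, 55, 66, 82, 90, 97
n = 13
Index = 60/100 * 12 = 7.2000
Lower = data[7] = 47, Upper = data[8] = 55
P60 = 47 + 0.2000*(8) = 48.6000

P60 = 48.6000


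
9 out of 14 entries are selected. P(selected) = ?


P = 9/14 = 0.6429

P = 0.6429


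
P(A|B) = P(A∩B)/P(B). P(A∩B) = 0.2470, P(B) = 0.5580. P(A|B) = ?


P(A|B) = 0.2470/0.5580 = 0.4427

P(A|B) = 0.4427


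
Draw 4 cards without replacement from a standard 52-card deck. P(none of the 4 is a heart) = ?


P(no hearts) = (39/52) × (38/51) × (37/50) × (36/49)
= 0.3038

P = 0.3038


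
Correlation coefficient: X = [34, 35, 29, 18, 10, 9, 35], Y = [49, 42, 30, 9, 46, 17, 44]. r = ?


Mean X = 24.2857, Mean Y = 33.8571
SD X = 10.845859, SD Y = 14.456126
Cov = 80.755102
r = 80.755102/(10.845859*14.456126) = 0.5151

r = 0.5151


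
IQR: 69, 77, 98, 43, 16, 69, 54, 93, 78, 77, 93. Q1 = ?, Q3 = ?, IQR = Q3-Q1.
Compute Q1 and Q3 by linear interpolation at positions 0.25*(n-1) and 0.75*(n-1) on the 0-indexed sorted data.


Sorted: 16, 43, 54, 69, 69, 77, 77, 78, 93, 93, 98
Q1 (25th %ile) = 61.5000
Q3 (75th %ile) = 85.5000
IQR = 85.5000 - 61.5000 = 24.0000

IQR = 24.0000


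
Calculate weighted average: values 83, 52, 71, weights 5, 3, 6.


Numerator = 83*5 + 52*3 + 71*6 = 997
Denominator = 5 + 3 + 6 = 14
WM = 997/14 = 71.2143

WM = 71.2143


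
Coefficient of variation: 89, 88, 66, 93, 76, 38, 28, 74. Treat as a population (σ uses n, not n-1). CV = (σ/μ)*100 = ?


Mean = 69.0000
SD = 22.5333
CV = (22.5333/69.0000)*100 = 32.6570%

CV = 32.6570%


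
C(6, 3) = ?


C(6,3) = 6!/(3! × 3!)
= 720/(6 × 6)
= 20

C(6,3) = 20


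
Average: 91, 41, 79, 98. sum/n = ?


Sum = 91 + 41 + 79 + 98 = 309
n = 4
Mean = 309/4 = 77.2500

Mean = 77.2500


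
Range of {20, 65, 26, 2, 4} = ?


Max = 65, Min = 2
Range = 65 - 2 = 63

Range = 63


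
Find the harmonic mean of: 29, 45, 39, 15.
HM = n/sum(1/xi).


Sum of reciprocals = 1/29 + 1/45 + 1/39 + 1/15 = 0.149013
HM = 4/0.149013 = 26.8434

HM = 26.8434


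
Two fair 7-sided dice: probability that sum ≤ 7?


Total outcomes = 7×7 = 49
Favorable (sum ≤ 7): 21
P = 21/49 = 0.4286

P = 0.4286


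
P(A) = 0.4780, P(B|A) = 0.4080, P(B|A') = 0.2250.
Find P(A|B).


P(B) = P(B|A)*P(A) + P(B|A')*P(A')
= 0.4080*0.4780 + 0.2250*0.5220
= 0.195024 + 0.117450 = 0.312474
P(A|B) = 0.195024/0.312474 = 0.6241

P(A|B) = 0.6241


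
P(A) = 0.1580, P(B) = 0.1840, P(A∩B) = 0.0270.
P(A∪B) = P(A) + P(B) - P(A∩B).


P(A∪B) = 0.1580 + 0.1840 - 0.0270
= 0.3420 - 0.0270
= 0.3150

P(A∪B) = 0.3150


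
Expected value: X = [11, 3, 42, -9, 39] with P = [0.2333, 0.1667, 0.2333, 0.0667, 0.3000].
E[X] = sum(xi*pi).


E[X] = 11*0.2333 + 3*0.1667 + 42*0.2333 - 9*0.0667 + 39*0.3000
= 2.5663 + 0.5001 + 9.7986 - 0.6003 + 11.7000
= 23.9647

E[X] = 23.9647


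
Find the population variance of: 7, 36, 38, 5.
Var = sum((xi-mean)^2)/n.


Mean = 21.5000
Squared deviations: 210.2500, 210.2500, 272.2500, 272.2500
Sum = 965.0000
Variance = 965.0000/4 = 241.2500

Variance = 241.2500


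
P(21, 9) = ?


P(21,9) = 21!/12!
= 51090942171709440000/479001600
= 106661318400

P(21,9) = 106661318400


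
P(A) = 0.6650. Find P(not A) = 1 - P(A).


P(not A) = 1 - 0.6650 = 0.3350

P(not A) = 0.3350


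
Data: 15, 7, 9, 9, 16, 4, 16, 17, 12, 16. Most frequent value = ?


Frequencies: 4:1, 7:1, 9:2, 12:1, 15:1, 16:3, 17:1
Max frequency = 3
Mode = 16

Mode = 16


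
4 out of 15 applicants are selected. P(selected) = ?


P = 4/15 = 0.2667

P = 0.2667


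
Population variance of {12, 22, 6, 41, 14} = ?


Mean = 19.0000
Squared deviations: 49.0000, 9.0000, 169.0000, 484.0000, 25.0000
Sum = 736.0000
Variance = 736.0000/5 = 147.2000

Variance = 147.2000


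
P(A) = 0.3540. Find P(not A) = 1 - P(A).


P(not A) = 1 - 0.3540 = 0.6460

P(not A) = 0.6460


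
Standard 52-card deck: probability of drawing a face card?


12 face cards in 52 cards
P = 12/52 = 0.2308

P = 0.2308


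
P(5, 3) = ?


P(5,3) = 5!/2!
= 120/2
= 60

P(5,3) = 60


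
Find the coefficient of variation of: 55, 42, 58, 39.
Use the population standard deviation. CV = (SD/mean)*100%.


Mean = 48.5000
SD = 8.1394
CV = (8.1394/48.5000)*100 = 16.7823%

CV = 16.7823%


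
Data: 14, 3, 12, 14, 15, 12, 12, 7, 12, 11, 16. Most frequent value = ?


Frequencies: 3:1, 7:1, 11:1, 12:4, 14:2, 15:1, 16:1
Max frequency = 4
Mode = 12

Mode = 12


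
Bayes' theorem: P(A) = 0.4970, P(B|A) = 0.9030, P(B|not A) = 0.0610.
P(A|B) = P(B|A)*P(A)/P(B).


P(B) = P(B|A)*P(A) + P(B|A')*P(A')
= 0.9030*0.4970 + 0.0610*0.5030
= 0.448791 + 0.030683 = 0.479474
P(A|B) = 0.448791/0.479474 = 0.9360

P(A|B) = 0.9360


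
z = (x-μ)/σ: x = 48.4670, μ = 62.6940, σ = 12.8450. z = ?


z = (48.4670 - 62.6940)/12.8450
= -14.2270/12.8450
= -1.1076

z = -1.1076


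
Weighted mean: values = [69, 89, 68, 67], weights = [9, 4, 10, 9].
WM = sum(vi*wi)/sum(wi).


Numerator = 69*9 + 89*4 + 68*10 + 67*9 = 2260
Denominator = 9 + 4 + 10 + 9 = 32
WM = 2260/32 = 70.6250

WM = 70.6250


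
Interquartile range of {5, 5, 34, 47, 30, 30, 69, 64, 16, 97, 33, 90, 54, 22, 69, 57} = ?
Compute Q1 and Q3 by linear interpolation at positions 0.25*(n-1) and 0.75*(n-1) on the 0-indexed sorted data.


Sorted: 5, 5, 16, 22, 30, 30, 33, 34, 47, 54, 57, 64, 69, 69, 90, 97
Q1 (25th %ile) = 28.0000
Q3 (75th %ile) = 65.2500
IQR = 65.2500 - 28.0000 = 37.2500

IQR = 37.2500


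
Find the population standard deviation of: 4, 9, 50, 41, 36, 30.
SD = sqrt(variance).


Mean = 28.3333
Variance = 276.2222
SD = sqrt(276.2222) = 16.6199

SD = 16.6199


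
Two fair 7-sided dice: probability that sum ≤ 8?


Total outcomes = 7×7 = 49
Favorable (sum ≤ 8): 28
P = 28/49 = 0.5714

P = 0.5714


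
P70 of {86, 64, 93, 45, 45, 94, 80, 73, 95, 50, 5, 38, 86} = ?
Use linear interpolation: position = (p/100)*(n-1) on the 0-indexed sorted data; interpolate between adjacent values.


Sorted: 5, 38, 45, 45, 50, 64, 73, 80, 86, 86, 93, 94, 95
n = 13
Index = 70/100 * 12 = 8.4000
Lower = data[8] = 86, Upper = data[9] = 86
P70 = 86 + 0.4000*(0) = 86.0000

P70 = 86.0000


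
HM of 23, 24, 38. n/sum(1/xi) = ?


Sum of reciprocals = 1/23 + 1/24 + 1/38 = 0.111461
HM = 3/0.111461 = 26.9153

HM = 26.9153


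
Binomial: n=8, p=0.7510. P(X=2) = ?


C(8,2) = 28
p^2 = 0.564001
(1-p)^6 = 0.000238
P = 28 * 0.564001 * 0.000238 = 0.0038

P(X=2) = 0.0038


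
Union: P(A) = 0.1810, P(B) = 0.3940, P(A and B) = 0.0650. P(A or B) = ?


P(A∪B) = 0.1810 + 0.3940 - 0.0650
= 0.5750 - 0.0650
= 0.5100

P(A∪B) = 0.5100


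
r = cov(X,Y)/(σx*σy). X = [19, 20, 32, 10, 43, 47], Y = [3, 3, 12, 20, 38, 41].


Mean X = 28.5000, Mean Y = 19.5000
SD X = 13.351030, SD Y = 15.305228
Cov = 154.583333
r = 154.583333/(13.351030*15.305228) = 0.7565

r = 0.7565


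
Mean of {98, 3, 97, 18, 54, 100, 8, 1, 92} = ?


Sum = 98 + 3 + 97 + 18 + 54 + 100 + 8 + 1 + 92 = 471
n = 9
Mean = 471/9 = 52.3333

Mean = 52.3333


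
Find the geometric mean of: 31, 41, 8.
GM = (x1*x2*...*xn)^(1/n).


Product = 31 × 41 × 8 = 10168
GM = 10168^(1/3) = 21.6643

GM = 21.6643


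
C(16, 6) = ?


C(16,6) = 16!/(6! × 10!)
= 20922789888000/(720 × 3628800)
= 8008

C(16,6) = 8008


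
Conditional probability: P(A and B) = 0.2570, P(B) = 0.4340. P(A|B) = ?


P(A|B) = 0.2570/0.4340 = 0.5922

P(A|B) = 0.5922


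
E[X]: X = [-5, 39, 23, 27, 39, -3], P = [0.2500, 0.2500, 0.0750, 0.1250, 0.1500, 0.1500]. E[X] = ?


E[X] = -5*0.2500 + 39*0.2500 + 23*0.0750 + 27*0.1250 + 39*0.1500 - 3*0.1500
= -1.2500 + 9.7500 + 1.7250 + 3.3750 + 5.8500 - 0.4500
= 19.0000

E[X] = 19.0000


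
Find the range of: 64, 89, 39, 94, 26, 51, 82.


Max = 94, Min = 26
Range = 94 - 26 = 68

Range = 68


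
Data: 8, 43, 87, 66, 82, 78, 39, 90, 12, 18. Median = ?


Sorted: 8, 12, 18, 39, 43, 66, 78, 82, 87, 90
n = 10 (even)
Middle values: 43 and 66
Median = (43+66)/2 = 54.5000

Median = 54.5000


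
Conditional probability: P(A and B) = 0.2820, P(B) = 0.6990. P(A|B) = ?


P(A|B) = 0.2820/0.6990 = 0.4034

P(A|B) = 0.4034


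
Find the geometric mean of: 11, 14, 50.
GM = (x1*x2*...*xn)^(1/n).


Product = 11 × 14 × 50 = 7700
GM = 7700^(1/3) = 19.7468

GM = 19.7468


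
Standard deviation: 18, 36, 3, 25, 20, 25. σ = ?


Mean = 21.1667
Variance = 98.4722
SD = sqrt(98.4722) = 9.9233

SD = 9.9233


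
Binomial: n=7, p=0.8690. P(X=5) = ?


C(7,5) = 21
p^5 = 0.495563
(1-p)^2 = 0.017161
P = 21 * 0.495563 * 0.017161 = 0.1786

P(X=5) = 0.1786


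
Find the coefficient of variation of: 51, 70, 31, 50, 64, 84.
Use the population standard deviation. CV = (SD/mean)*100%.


Mean = 58.3333
SD = 16.8193
CV = (16.8193/58.3333)*100 = 28.8331%

CV = 28.8331%


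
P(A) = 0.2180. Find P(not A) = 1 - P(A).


P(not A) = 1 - 0.2180 = 0.7820

P(not A) = 0.7820


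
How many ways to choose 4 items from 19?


C(19,4) = 19!/(4! × 15!)
= 121645100408832000/(24 × 1307674368000)
= 3876

C(19,4) = 3876


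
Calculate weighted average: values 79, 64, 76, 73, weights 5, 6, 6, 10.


Numerator = 79*5 + 64*6 + 76*6 + 73*10 = 1965
Denominator = 5 + 6 + 6 + 10 = 27
WM = 1965/27 = 72.7778

WM = 72.7778


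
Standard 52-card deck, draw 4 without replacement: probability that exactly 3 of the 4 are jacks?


Hypergeometric: P(X=3) = C(4,3)·C(48,1) / C(52,4)
= 4 × 48 / 270725
= 192/270725 = 0.0007

P = 0.0007


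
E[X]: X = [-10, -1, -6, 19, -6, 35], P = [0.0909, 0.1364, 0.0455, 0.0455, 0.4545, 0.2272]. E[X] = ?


E[X] = -10*0.0909 - 1*0.1364 - 6*0.0455 + 19*0.0455 - 6*0.4545 + 35*0.2272
= -0.9090 - 0.1364 - 0.2730 + 0.8645 - 2.7270 + 7.9520
= 4.7711

E[X] = 4.7711


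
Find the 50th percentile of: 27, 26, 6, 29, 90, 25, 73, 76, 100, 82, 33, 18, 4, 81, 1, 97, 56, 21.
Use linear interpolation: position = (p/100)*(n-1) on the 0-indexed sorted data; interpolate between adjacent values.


Sorted: 1, 4, 6, 18, 21, 25, 26, 27, 29, 33, 56, 73, 76, 81, 82, 90, 97, 100
n = 18
Index = 50/100 * 17 = 8.5000
Lower = data[8] = 29, Upper = data[9] = 33
P50 = 29 + 0.5000*(4) = 31.0000

P50 = 31.0000


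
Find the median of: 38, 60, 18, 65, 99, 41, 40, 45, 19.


Sorted: 18, 19, 38, 40, 41, 45, 60, 65, 99
n = 9 (odd)
Middle value = 41

Median = 41


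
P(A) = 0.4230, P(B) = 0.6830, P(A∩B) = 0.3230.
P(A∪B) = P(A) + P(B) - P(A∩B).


P(A∪B) = 0.4230 + 0.6830 - 0.3230
= 1.1060 - 0.3230
= 0.7830

P(A∪B) = 0.7830


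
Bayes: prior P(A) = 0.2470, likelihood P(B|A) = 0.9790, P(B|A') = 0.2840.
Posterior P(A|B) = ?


P(B) = P(B|A)*P(A) + P(B|A')*P(A')
= 0.9790*0.2470 + 0.2840*0.7530
= 0.241813 + 0.213852 = 0.455665
P(A|B) = 0.241813/0.455665 = 0.5307

P(A|B) = 0.5307


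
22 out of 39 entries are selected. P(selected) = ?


P = 22/39 = 0.5641

P = 0.5641


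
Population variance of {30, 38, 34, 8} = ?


Mean = 27.5000
Squared deviations: 6.2500, 110.2500, 42.2500, 380.2500
Sum = 539.0000
Variance = 539.0000/4 = 134.7500

Variance = 134.7500


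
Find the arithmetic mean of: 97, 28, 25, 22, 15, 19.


Sum = 97 + 28 + 25 + 22 + 15 + 19 = 206
n = 6
Mean = 206/6 = 34.3333

Mean = 34.3333


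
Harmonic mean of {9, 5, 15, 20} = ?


Sum of reciprocals = 1/9 + 1/5 + 1/15 + 1/20 = 0.427778
HM = 4/0.427778 = 9.3506

HM = 9.3506


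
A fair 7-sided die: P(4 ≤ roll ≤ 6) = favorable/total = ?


Favorable outcomes (4 ≤ roll ≤ 6): 3
Total outcomes = 7
P = 3/7 = 0.4286

P = 0.4286


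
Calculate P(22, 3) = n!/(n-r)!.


P(22,3) = 22!/19!
= 1124000727777607680000/121645100408832000
= 9240

P(22,3) = 9240


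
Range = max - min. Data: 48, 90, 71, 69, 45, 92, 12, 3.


Max = 92, Min = 3
Range = 92 - 3 = 89

Range = 89


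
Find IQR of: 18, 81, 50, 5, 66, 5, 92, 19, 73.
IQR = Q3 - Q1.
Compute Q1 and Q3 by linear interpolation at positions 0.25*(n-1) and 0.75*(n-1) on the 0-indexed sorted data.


Sorted: 5, 5, 18, 19, 50, 66, 73, 81, 92
Q1 (25th %ile) = 18.0000
Q3 (75th %ile) = 73.0000
IQR = 73.0000 - 18.0000 = 55.0000

IQR = 55.0000


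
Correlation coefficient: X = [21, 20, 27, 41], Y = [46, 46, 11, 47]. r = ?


Mean X = 27.2500, Mean Y = 37.5000
SD X = 8.377798, SD Y = 15.305228
Cov = 5.625000
r = 5.625000/(8.377798*15.305228) = 0.0439

r = 0.0439


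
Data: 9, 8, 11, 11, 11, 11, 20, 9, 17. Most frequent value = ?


Frequencies: 8:1, 9:2, 11:4, 17:1, 20:1
Max frequency = 4
Mode = 11

Mode = 11


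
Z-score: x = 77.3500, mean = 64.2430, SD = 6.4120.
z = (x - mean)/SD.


z = (77.3500 - 64.2430)/6.4120
= 13.1070/6.4120
= 2.0441

z = 2.0441


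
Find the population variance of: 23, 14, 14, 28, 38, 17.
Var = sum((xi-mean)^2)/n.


Mean = 22.3333
Squared deviations: 0.4444, 69.4444, 69.4444, 32.1111, 245.4444, 28.4444
Sum = 445.3333
Variance = 445.3333/6 = 74.2222

Variance = 74.2222


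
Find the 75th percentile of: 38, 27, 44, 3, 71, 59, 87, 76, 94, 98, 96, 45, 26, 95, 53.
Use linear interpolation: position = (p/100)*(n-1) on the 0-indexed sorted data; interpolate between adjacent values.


Sorted: 3, 26, 27, 38, 44, 45, 53, 59, 71, 76, 87, 94, 95, 96, 98
n = 15
Index = 75/100 * 14 = 10.5000
Lower = data[10] = 87, Upper = data[11] = 94
P75 = 87 + 0.5000*(7) = 90.5000

P75 = 90.5000


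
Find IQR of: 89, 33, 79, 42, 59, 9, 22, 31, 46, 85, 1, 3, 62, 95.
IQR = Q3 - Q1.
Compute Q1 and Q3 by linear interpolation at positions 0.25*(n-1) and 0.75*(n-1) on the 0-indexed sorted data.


Sorted: 1, 3, 9, 22, 31, 33, 42, 46, 59, 62, 79, 85, 89, 95
Q1 (25th %ile) = 24.2500
Q3 (75th %ile) = 74.7500
IQR = 74.7500 - 24.2500 = 50.5000

IQR = 50.5000


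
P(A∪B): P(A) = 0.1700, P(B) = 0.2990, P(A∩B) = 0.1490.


P(A∪B) = 0.1700 + 0.2990 - 0.1490
= 0.4690 - 0.1490
= 0.3200

P(A∪B) = 0.3200


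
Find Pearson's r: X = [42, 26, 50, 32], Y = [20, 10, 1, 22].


Mean X = 37.5000, Mean Y = 13.2500
SD X = 9.205976, SD Y = 8.407586
Cov = -33.375000
r = -33.375000/(9.205976*8.407586) = -0.4312

r = -0.4312


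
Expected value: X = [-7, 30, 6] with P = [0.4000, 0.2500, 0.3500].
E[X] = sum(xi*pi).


E[X] = -7*0.4000 + 30*0.2500 + 6*0.3500
= -2.8000 + 7.5000 + 2.1000
= 6.8000

E[X] = 6.8000


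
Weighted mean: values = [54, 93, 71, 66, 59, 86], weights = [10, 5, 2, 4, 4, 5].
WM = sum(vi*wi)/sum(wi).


Numerator = 54*10 + 93*5 + 71*2 + 66*4 + 59*4 + 86*5 = 2077
Denominator = 10 + 5 + 2 + 4 + 4 + 5 = 30
WM = 2077/30 = 69.2333

WM = 69.2333


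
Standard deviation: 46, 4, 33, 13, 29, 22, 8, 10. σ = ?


Mean = 20.6250
Variance = 184.4844
SD = sqrt(184.4844) = 13.5825

SD = 13.5825


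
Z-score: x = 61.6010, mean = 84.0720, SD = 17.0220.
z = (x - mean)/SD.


z = (61.6010 - 84.0720)/17.0220
= -22.4710/17.0220
= -1.3201

z = -1.3201


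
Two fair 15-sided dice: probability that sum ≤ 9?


Total outcomes = 15×15 = 225
Favorable (sum ≤ 9): 36
P = 36/225 = 0.1600

P = 0.1600
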